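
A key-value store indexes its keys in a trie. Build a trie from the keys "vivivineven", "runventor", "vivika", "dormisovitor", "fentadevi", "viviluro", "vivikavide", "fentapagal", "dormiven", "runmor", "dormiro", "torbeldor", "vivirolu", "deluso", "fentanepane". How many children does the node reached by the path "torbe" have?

1

Walk "torbe" from the root, arriving at one node.
Distinct next characters after "torbe": l.
That node has 1 child edge.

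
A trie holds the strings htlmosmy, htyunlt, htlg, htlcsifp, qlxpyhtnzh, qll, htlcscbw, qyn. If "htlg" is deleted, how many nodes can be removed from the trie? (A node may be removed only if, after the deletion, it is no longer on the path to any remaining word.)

After clearing the end-marker at "htlg", prune upward until reaching a node still needed by another word.
The suffix "g" (1 node) is used only by "htlg"; the node for "htl" still has the child "m", so pruning stops there.
Nodes removed: 1

1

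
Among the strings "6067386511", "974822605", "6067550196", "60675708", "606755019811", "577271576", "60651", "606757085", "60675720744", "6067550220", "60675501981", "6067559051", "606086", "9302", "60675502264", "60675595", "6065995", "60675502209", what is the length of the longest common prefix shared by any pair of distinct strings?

The deepest shared node is where two words last agree before diverging.
"60675501981" and "606755019811" agree on "60675501981" (11 characters) before diverging; nothing deeper is shared.
Longest shared-prefix length: 11

11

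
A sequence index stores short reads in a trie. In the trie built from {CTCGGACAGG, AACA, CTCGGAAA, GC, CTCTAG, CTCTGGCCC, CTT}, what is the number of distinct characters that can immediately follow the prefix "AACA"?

Walk "AACA" from the root, arriving at one node.
No stored string extends past "AACA".
That node has 0 child edges.

0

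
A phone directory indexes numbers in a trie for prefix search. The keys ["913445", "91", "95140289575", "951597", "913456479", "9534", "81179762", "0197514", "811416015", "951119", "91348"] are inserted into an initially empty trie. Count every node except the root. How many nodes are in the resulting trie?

For each word, the new-node count is its length minus the longest prefix already in the trie:
  "913445" → 6 new (9, 1, 3, 4, 4, 5)
  "91" → prefix "91" already present; 0 new (none)
  "95140289575" → prefix "9" already present; 10 new (5, 1, 4, 0, 2, 8, 9, 5, 7, 5)
  "951597" → prefix "951" already present; 3 new (5, 9, 7)
  "913456479" → prefix "9134" already present; 5 new (5, 6, 4, 7, 9)
  "9534" → prefix "95" already present; 2 new (3, 4)
  "81179762" → 8 new (8, 1, 1, 7, 9, 7, 6, 2)
  "0197514" → 7 new (0, 1, 9, 7, 5, 1, 4)
  "811416015" → prefix "811" already present; 6 new (4, 1, 6, 0, 1, 5)
  "951119" → prefix "951" already present; 3 new (1, 1, 9)
  "91348" → prefix "9134" already present; 1 new (8)
Total nodes = 6 + 0 + 10 + 3 + 5 + 2 + 8 + 7 + 6 + 3 + 1 = 51

51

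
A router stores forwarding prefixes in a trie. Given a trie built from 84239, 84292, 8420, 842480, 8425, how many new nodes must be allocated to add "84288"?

2

Walking "84288" from the root, the first 3 characters ("842") follow existing edges; "8" is the first miss.
New nodes needed: |"84288"| − 3 = 5 − 3 = 2.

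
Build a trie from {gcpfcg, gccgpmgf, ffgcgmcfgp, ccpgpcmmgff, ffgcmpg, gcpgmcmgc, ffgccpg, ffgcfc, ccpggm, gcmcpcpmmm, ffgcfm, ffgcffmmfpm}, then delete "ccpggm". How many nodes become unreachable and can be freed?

2

A node on "ccpggm"'s path can go only if nothing else ends at it or branches off below it.
The suffix "gm" (2 nodes) is used only by "ccpggm"; the node for "ccpg" still has the child "p", so pruning stops there.
Nodes removed: 2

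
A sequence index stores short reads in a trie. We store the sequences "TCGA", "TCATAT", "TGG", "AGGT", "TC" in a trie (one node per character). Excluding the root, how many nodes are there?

14

Count nodes per top-level branch (shared prefixes stored once):
  'A'-branch (AGGT): 4 nodes
  'T'-branch (TC, TCATAT, TCGA, TGG): 10 nodes
Sum: 14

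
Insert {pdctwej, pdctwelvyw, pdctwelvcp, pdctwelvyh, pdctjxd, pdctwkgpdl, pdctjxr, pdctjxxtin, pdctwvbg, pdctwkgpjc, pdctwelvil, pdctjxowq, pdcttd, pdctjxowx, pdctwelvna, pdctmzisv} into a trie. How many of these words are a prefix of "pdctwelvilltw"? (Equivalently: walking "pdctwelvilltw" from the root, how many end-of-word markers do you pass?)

Traverse "pdctwelvilltw" character by character; count nodes along the way that are marked as word ends.
Prefixes of the query that are stored words: "pdctwelvil"
Count: 1

1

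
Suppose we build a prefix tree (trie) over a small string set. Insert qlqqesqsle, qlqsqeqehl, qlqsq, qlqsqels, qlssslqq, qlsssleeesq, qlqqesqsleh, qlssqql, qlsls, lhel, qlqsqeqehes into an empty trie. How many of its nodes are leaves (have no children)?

Leaves are exactly the stored words that no other stored word extends.
Those words: "lhel", "qlqqesqsleh", "qlqsqels", "qlqsqeqehes", "qlqsqeqehl", "qlsls", "qlssqql", "qlsssleeesq", "qlssslqq"
Leaf count: 9

9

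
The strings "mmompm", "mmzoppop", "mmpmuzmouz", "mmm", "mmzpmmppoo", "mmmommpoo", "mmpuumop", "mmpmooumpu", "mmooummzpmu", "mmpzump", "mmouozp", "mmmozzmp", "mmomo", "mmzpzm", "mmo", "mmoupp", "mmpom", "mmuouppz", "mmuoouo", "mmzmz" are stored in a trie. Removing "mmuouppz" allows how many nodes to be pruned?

4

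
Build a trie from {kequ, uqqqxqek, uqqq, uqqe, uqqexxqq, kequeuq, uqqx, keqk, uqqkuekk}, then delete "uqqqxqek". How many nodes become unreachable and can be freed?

4

After clearing the end-marker at "uqqqxqek", prune upward until reaching a node still needed by another word.
The suffix "xqek" (4 nodes) is used only by "uqqqxqek"; "uqqq" is itself a stored word, so pruning stops there.
Nodes removed: 4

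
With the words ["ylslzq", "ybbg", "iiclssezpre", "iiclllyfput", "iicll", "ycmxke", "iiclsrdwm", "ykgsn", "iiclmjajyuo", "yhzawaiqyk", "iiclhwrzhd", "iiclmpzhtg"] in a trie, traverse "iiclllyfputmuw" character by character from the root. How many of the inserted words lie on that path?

Walk "iiclllyfputmuw" from the root; an end-of-word marker is hit whenever a stored word is a prefix of "iiclllyfputmuw".
Prefixes of the query that are stored words: "iicll", "iiclllyfput"
Count: 2

2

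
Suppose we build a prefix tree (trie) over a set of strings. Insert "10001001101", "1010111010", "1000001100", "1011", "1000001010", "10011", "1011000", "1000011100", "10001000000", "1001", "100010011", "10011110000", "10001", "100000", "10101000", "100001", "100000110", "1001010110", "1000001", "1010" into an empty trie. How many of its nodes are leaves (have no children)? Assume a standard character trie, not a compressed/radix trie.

A leaf is a node with no children — equivalently, the end of a word that is not a proper prefix of any other stored word.
Those words: "1000001010", "1000001100", "1000011100", "10001000000", "10001001101", "1001010110", "10011110000", "10101000", "1010111010", "1011000"
Leaf count: 10

10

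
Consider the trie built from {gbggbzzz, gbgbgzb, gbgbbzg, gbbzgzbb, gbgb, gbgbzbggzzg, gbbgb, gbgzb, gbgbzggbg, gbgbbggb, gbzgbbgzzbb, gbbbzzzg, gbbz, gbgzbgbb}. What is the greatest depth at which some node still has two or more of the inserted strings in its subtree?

Equivalently: take the maximum, over all pairs, of their longest common prefix length.
"gbgbbggb" and "gbgbbzg" agree on "gbgbb" (5 characters) before diverging; nothing deeper is shared.
Longest shared-prefix length: 5

5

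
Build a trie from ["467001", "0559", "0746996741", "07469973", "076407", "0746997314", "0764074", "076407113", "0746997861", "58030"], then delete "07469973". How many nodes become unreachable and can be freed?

Walk "07469973" from the leaf back toward the root, removing each node that no remaining word uses.
Every node on "07469973" is still needed (e.g. by "0746997314"), so nothing is freed.
Nodes removed: 0

0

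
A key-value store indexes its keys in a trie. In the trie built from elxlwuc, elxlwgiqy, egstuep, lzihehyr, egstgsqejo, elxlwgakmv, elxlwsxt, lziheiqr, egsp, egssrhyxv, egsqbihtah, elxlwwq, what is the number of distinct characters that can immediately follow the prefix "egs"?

4

The children of the "egs" node are the distinct next characters among strings starting with "egs".
Characters that immediately follow "egs" among the stored strings: {p, q, s, t}.
That node has 4 child edges.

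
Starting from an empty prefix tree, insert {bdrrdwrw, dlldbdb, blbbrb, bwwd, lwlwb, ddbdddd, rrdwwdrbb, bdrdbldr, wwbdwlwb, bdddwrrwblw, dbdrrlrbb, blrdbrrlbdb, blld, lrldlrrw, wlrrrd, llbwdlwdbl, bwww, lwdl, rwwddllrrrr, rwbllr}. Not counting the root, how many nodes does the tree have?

Trace insertions, counting only characters that open a new branch:
  "bdrrdwrw" → 8 new (b, d, r, r, d, w, r, w)
  "dlldbdb" → 7 new (d, l, l, d, b, d, b)
  "blbbrb" → prefix "b" already present; 5 new (l, b, b, r, b)
  "bwwd" → prefix "b" already present; 3 new (w, w, d)
  "lwlwb" → 5 new (l, w, l, w, b)
  "ddbdddd" → prefix "d" already present; 6 new (d, b, d, d, d, d)
  "rrdwwdrbb" → 9 new (r, r, d, w, w, d, r, b, b)
  "bdrdbldr" → prefix "bdr" already present; 5 new (d, b, l, d, r)
  "wwbdwlwb" → 8 new (w, w, b, d, w, l, w, b)
  "bdddwrrwblw" → prefix "bd" already present; 9 new (d, d, w, r, r, w, b, l, w)
  "dbdrrlrbb" → prefix "d" already present; 8 new (b, d, r, r, l, r, b, b)
  "blrdbrrlbdb" → prefix "bl" already present; 9 new (r, d, b, r, r, l, b, d, b)
  "blld" → prefix "bl" already present; 2 new (l, d)
  "lrldlrrw" → prefix "l" already present; 7 new (r, l, d, l, r, r, w)
  "wlrrrd" → prefix "w" already present; 5 new (l, r, r, r, d)
  "llbwdlwdbl" → prefix "l" already present; 9 new (l, b, w, d, l, w, d, b, l)
  "bwww" → prefix "bww" already present; 1 new (w)
  "lwdl" → prefix "lw" already present; 2 new (d, l)
  "rwwddllrrrr" → prefix "r" already present; 10 new (w, w, d, d, l, l, r, r, r, r)
  "rwbllr" → prefix "rw" already present; 4 new (b, l, l, r)
Total nodes = 8 + 7 + 5 + 3 + 5 + 6 + 9 + 5 + 8 + 9 + 8 + 9 + 2 + 7 + 5 + 9 + 1 + 2 + 10 + 4 = 122

122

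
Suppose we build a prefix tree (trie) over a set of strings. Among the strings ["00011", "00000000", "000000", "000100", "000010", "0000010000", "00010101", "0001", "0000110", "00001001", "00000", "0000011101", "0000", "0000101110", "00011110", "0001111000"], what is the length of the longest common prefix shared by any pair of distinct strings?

8

The deepest shared node is where two words last agree before diverging.
"00011110" and "0001111000" agree on "00011110" (8 characters) before diverging; nothing deeper is shared.
Longest shared-prefix length: 8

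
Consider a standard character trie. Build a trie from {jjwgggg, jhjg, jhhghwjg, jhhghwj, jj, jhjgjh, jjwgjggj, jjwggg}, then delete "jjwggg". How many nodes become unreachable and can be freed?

After clearing the end-marker at "jjwggg", prune upward until reaching a node still needed by another word.
Every node on "jjwggg" is still needed (e.g. by "jjwgggg"), so nothing is freed.
Nodes removed: 0

0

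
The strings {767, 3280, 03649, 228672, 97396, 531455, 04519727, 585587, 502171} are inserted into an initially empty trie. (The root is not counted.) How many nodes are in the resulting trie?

46

For each word, the new-node count is its length minus the longest prefix already in the trie:
  "767" → 3 new (7, 6, 7)
  "3280" → 4 new (3, 2, 8, 0)
  "03649" → 5 new (0, 3, 6, 4, 9)
  "228672" → 6 new (2, 2, 8, 6, 7, 2)
  "97396" → 5 new (9, 7, 3, 9, 6)
  "531455" → 6 new (5, 3, 1, 4, 5, 5)
  "04519727" → prefix "0" already present; 7 new (4, 5, 1, 9, 7, 2, 7)
  "585587" → prefix "5" already present; 5 new (8, 5, 5, 8, 7)
  "502171" → prefix "5" already present; 5 new (0, 2, 1, 7, 1)
Total nodes = 3 + 4 + 5 + 6 + 5 + 6 + 7 + 5 + 5 = 46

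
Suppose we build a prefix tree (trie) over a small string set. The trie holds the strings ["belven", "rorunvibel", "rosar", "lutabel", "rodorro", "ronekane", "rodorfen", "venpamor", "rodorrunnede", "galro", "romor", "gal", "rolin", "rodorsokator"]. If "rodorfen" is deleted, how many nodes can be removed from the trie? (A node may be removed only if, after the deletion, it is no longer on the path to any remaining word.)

3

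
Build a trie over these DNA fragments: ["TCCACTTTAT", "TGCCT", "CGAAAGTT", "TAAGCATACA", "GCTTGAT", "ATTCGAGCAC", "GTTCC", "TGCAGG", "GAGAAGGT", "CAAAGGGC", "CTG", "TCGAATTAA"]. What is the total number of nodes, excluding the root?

78

For each word, the new-node count is its length minus the longest prefix already in the trie:
  "TCCACTTTAT" → 10 new (T, C, C, A, C, T, T, T, A, T)
  "TGCCT" → prefix "T" already present; 4 new (G, C, C, T)
  "CGAAAGTT" → 8 new (C, G, A, A, A, G, T, T)
  "TAAGCATACA" → prefix "T" already present; 9 new (A, A, G, C, A, T, A, C, A)
  "GCTTGAT" → 7 new (G, C, T, T, G, A, T)
  "ATTCGAGCAC" → 10 new (A, T, T, C, G, A, G, C, A, C)
  "GTTCC" → prefix "G" already present; 4 new (T, T, C, C)
  "TGCAGG" → prefix "TGC" already present; 3 new (A, G, G)
  "GAGAAGGT" → prefix "G" already present; 7 new (A, G, A, A, G, G, T)
  "CAAAGGGC" → prefix "C" already present; 7 new (A, A, A, G, G, G, C)
  "CTG" → prefix "C" already present; 2 new (T, G)
  "TCGAATTAA" → prefix "TC" already present; 7 new (G, A, A, T, T, A, A)
Total nodes = 10 + 4 + 8 + 9 + 7 + 10 + 4 + 3 + 7 + 7 + 2 + 7 = 78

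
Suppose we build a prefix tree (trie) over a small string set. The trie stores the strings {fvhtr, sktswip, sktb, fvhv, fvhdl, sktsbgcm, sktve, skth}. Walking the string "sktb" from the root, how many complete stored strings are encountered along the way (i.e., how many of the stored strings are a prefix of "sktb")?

Walk "sktb" from the root; an end-of-word marker is hit whenever a stored word is a prefix of "sktb".
Prefixes of the query that are stored words: "sktb"
Count: 1

1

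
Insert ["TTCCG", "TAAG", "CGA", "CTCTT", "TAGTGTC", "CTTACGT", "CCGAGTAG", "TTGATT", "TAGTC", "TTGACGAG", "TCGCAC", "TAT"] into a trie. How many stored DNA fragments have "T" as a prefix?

8

Filter for entries beginning with "T":
Matches: "TAAG", "TAGTC", "TAGTGTC", "TAT", "TCGCAC", "TTCCG", "TTGACGAG", "TTGATT"
Count: 8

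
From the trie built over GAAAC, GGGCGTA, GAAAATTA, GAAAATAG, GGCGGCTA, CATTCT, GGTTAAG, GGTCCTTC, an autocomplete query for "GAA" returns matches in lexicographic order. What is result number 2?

Words with prefix "GAA", in lexicographic order: "GAAAATAG", "GAAAATTA", "GAAAC"
The 2nd is GAAAATTA.

GAAAATTA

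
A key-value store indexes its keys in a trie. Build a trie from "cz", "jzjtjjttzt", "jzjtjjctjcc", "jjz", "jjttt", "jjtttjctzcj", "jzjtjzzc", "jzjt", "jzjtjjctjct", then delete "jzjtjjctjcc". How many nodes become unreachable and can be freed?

1

After clearing the end-marker at "jzjtjjctjcc", prune upward until reaching a node still needed by another word.
The suffix "c" (1 node) is used only by "jzjtjjctjcc"; the node for "jzjtjjctjc" still has the child "t", so pruning stops there.
Nodes removed: 1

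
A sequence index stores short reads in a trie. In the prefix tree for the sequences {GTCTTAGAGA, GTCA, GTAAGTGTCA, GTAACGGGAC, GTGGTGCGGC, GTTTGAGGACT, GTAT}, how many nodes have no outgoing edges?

A leaf is a node with no children — equivalently, the end of a word that is not a proper prefix of any other stored word.
Those words: "GTAACGGGAC", "GTAAGTGTCA", "GTAT", "GTCA", "GTCTTAGAGA", "GTGGTGCGGC", "GTTTGAGGACT"
Leaf count: 7

7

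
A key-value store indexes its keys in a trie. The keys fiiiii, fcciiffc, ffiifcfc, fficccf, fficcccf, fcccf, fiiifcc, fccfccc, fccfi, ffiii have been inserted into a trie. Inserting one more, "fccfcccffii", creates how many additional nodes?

"fccfccc" is already a path in the trie; the remaining "ffii" must be added.
So 11 − 7 = 4 new nodes.

4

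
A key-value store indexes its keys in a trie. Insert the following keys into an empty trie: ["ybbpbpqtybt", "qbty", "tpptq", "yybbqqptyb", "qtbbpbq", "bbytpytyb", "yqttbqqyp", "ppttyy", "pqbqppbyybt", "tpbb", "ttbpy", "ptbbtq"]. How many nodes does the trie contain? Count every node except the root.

Count nodes per top-level branch (shared prefixes stored once):
  'b'-branch (bbytpytyb): 9 nodes
  'p'-branch (ppttyy, pqbqppbyybt, ptbbtq): 21 nodes
  'q'-branch (qbty, qtbbpbq): 10 nodes
  't'-branch (tpbb, tpptq, ttbpy): 11 nodes
  'y'-branch (ybbpbpqtybt, yqttbqqyp, yybbqqptyb): 28 nodes
Sum: 79

79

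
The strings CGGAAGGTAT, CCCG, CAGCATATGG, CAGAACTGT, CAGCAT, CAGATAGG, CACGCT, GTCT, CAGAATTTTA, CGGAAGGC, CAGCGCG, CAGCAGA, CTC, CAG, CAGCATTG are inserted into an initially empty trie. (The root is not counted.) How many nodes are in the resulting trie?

55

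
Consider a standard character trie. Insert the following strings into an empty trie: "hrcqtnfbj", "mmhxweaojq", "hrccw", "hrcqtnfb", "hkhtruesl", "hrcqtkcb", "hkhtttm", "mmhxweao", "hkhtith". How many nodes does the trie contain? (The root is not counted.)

Trie structure (* marks end of a word):
(root)
├─ h
│  ├─ k
│  │  └─ h
│  │     └─ t
│  │        ├─ i
│  │        │  └─ t
│  │        │     └─ h *
│  │        ├─ r
│  │        │  └─ u
│  │        │     └─ e
│  │        │        └─ s
│  │        │           └─ l *
│  │        └─ t
│  │           └─ t
│  │              └─ m *
│  └─ r
│     └─ c
│        ├─ c
│        │  └─ w *
│        └─ q
│           └─ t
│              ├─ k
│              │  └─ c
│              │     └─ b *
│              └─ n
│                 └─ f
│                    └─ b *
│                       └─ j *
└─ m
   └─ m
      └─ h
         └─ x
            └─ w
               └─ e
                  └─ a
                     └─ o *
                        └─ j
                           └─ q *
Counting every labelled node above: 38.

38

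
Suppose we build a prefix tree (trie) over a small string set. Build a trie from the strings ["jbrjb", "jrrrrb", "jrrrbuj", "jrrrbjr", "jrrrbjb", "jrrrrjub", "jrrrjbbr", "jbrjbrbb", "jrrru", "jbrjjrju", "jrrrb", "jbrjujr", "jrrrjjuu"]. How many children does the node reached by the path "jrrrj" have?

The children of the "jrrrj" node are the distinct next characters among strings starting with "jrrrj".
Characters that immediately follow "jrrrj" among the stored strings: {b, j}.
That node has 2 child edges.

2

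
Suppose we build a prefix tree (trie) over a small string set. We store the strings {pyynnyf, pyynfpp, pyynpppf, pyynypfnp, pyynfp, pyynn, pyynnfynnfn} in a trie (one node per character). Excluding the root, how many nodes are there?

25

Count nodes per top-level branch (shared prefixes stored once):
  'p'-branch (pyynfp, pyynfpp, pyynn, pyynnfynnfn, pyynnyf, pyynpppf, pyynypfnp): 25 nodes
Sum: 25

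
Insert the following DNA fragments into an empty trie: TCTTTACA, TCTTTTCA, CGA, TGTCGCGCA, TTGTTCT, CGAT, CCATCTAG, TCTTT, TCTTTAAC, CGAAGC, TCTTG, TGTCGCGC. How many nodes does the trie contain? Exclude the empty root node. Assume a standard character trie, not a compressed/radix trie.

42

Trace insertions, counting only characters that open a new branch:
  "TCTTTACA" → 8 new (T, C, T, T, T, A, C, A)
  "TCTTTTCA" → prefix "TCTTT" already present; 3 new (T, C, A)
  "CGA" → 3 new (C, G, A)
  "TGTCGCGCA" → prefix "T" already present; 8 new (G, T, C, G, C, G, C, A)
  "TTGTTCT" → prefix "T" already present; 6 new (T, G, T, T, C, T)
  "CGAT" → prefix "CGA" already present; 1 new (T)
  "CCATCTAG" → prefix "C" already present; 7 new (C, A, T, C, T, A, G)
  "TCTTT" → prefix "TCTTT" already present; 0 new (none)
  "TCTTTAAC" → prefix "TCTTTA" already present; 2 new (A, C)
  "CGAAGC" → prefix "CGA" already present; 3 new (A, G, C)
  "TCTTG" → prefix "TCTT" already present; 1 new (G)
  "TGTCGCGC" → prefix "TGTCGCGC" already present; 0 new (none)
Total nodes = 8 + 3 + 3 + 8 + 6 + 1 + 7 + 0 + 2 + 3 + 1 + 0 = 42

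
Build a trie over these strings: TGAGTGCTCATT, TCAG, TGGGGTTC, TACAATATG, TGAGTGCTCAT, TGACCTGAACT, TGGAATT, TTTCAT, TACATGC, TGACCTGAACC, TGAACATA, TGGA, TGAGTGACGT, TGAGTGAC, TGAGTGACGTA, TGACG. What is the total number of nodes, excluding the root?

Count nodes per top-level branch (shared prefixes stored once):
  'T'-branch (TACAATATG, TACATGC, TCAG, TGAACATA, TGACCTGAACC, TGACCTGAACT, TGACG, TGAGTGAC, TGAGTGACGT, TGAGTGACGTA, TGAGTGCTCAT, TGAGTGCTCATT, TGGA, TGGAATT, TGGGGTTC, TTTCAT): 61 nodes
Sum: 61

61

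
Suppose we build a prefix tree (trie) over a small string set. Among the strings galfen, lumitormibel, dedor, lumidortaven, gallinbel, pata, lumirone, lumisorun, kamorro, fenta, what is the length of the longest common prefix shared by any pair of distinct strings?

4

Look for the deepest trie node that still has at least two words in its subtree.
"lumidortaven" and "lumirone" agree on "lumi" (4 characters) before diverging; nothing deeper is shared.
Longest shared-prefix length: 4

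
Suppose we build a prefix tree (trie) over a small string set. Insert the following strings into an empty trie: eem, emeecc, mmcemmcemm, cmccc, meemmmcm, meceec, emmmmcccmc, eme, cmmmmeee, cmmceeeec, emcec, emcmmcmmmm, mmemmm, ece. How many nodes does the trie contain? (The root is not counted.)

Count nodes per top-level branch (shared prefixes stored once):
  'c'-branch (cmccc, cmmceeeec, cmmmmeee): 17 nodes
  'e'-branch (ece, eem, emcec, emcmmcmmmm, eme, emeecc, emmmmcccmc): 28 nodes
  'm'-branch (meceec, meemmmcm, mmcemmcemm, mmemmm): 25 nodes
Sum: 70

70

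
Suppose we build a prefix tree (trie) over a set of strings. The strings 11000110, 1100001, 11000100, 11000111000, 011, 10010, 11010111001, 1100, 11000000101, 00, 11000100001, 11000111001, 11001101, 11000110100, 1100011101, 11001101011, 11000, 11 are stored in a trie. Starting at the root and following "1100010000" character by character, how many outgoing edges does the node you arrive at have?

The children of the "1100010000" node are the distinct next characters among strings starting with "1100010000".
Characters that immediately follow "1100010000" among the stored strings: {1}.
That node has 1 child edge.

1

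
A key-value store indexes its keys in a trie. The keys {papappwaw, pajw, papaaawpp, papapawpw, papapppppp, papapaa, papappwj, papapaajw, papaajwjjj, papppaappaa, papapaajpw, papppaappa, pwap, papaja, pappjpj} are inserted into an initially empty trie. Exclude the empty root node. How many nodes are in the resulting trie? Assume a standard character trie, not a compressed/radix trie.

For each word, the new-node count is its length minus the longest prefix already in the trie:
  "papappwaw" → 9 new (p, a, p, a, p, p, w, a, w)
  "pajw" → prefix "pa" already present; 2 new (j, w)
  "papaaawpp" → prefix "papa" already present; 5 new (a, a, w, p, p)
  "papapawpw" → prefix "papap" already present; 4 new (a, w, p, w)
  "papapppppp" → prefix "papapp" already present; 4 new (p, p, p, p)
  "papapaa" → prefix "papapa" already present; 1 new (a)
  "papappwj" → prefix "papappw" already present; 1 new (j)
  "papapaajw" → prefix "papapaa" already present; 2 new (j, w)
  "papaajwjjj" → prefix "papaa" already present; 5 new (j, w, j, j, j)
  "papppaappaa" → prefix "pap" already present; 8 new (p, p, a, a, p, p, a, a)
  "papapaajpw" → prefix "papapaaj" already present; 2 new (p, w)
  "papppaappa" → prefix "papppaappa" already present; 0 new (none)
  "pwap" → prefix "p" already present; 3 new (w, a, p)
  "papaja" → prefix "papa" already present; 2 new (j, a)
  "pappjpj" → prefix "papp" already present; 3 new (j, p, j)
Total nodes = 9 + 2 + 5 + 4 + 4 + 1 + 1 + 2 + 5 + 8 + 2 + 0 + 3 + 2 + 3 = 51

51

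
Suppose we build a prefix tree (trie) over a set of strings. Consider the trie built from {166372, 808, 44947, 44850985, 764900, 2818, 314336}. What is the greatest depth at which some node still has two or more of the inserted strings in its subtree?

2

Look for the deepest trie node that still has at least two words in its subtree.
"44850985" and "44947" agree on "44" (2 characters) before diverging; nothing deeper is shared.
Longest shared-prefix length: 2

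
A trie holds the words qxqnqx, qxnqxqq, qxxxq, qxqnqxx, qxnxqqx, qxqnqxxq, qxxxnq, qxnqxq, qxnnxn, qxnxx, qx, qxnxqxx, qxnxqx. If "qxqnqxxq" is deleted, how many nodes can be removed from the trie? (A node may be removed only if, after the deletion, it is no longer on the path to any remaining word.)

After clearing the end-marker at "qxqnqxxq", prune upward until reaching a node still needed by another word.
The suffix "q" (1 node) is used only by "qxqnqxxq"; "qxqnqxx" is itself a stored word, so pruning stops there.
Nodes removed: 1

1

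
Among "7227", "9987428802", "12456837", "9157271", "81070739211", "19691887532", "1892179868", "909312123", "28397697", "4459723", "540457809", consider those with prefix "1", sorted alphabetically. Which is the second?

1892179868

Filter for "1…" and sort: "12456837", "1892179868", "19691887532"
The 2nd is 1892179868.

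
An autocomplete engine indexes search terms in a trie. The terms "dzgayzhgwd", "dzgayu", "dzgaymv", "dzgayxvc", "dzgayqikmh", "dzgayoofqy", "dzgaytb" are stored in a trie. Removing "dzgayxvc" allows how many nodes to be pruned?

3

A node on "dzgayxvc"'s path can go only if nothing else ends at it or branches off below it.
The suffix "xvc" (3 nodes) is used only by "dzgayxvc"; the node for "dzgay" still has the child "z", so pruning stops there.
Nodes removed: 3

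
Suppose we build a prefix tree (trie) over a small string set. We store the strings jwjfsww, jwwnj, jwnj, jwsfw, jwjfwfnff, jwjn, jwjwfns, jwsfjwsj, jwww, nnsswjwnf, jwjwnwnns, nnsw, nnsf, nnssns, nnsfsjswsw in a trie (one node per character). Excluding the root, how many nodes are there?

For each word, the new-node count is its length minus the longest prefix already in the trie:
  "jwjfsww" → 7 new (j, w, j, f, s, w, w)
  "jwwnj" → prefix "jw" already present; 3 new (w, n, j)
  "jwnj" → prefix "jw" already present; 2 new (n, j)
  "jwsfw" → prefix "jw" already present; 3 new (s, f, w)
  "jwjfwfnff" → prefix "jwjf" already present; 5 new (w, f, n, f, f)
  "jwjn" → prefix "jwj" already present; 1 new (n)
  "jwjwfns" → prefix "jwj" already present; 4 new (w, f, n, s)
  "jwsfjwsj" → prefix "jwsf" already present; 4 new (j, w, s, j)
  "jwww" → prefix "jww" already present; 1 new (w)
  "nnsswjwnf" → 9 new (n, n, s, s, w, j, w, n, f)
  "jwjwnwnns" → prefix "jwjw" already present; 5 new (n, w, n, n, s)
  "nnsw" → prefix "nns" already present; 1 new (w)
  "nnsf" → prefix "nns" already present; 1 new (f)
  "nnssns" → prefix "nnss" already present; 2 new (n, s)
  "nnsfsjswsw" → prefix "nnsf" already present; 6 new (s, j, s, w, s, w)
Total nodes = 7 + 3 + 2 + 3 + 5 + 1 + 4 + 4 + 1 + 9 + 5 + 1 + 1 + 2 + 6 = 54

54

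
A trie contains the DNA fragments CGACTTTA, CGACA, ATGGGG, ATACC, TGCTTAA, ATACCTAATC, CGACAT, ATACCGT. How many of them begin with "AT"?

4

Filter for entries beginning with "AT":
Matches: "ATACC", "ATACCGT", "ATACCTAATC", "ATGGGG"
Count: 4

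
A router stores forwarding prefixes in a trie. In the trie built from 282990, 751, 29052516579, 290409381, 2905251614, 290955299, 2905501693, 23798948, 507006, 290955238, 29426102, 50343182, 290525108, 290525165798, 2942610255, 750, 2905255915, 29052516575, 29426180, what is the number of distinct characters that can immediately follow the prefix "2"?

Walk "2" from the root, arriving at one node.
Distinct next characters after "2": 3, 8, 9.
That node has 3 child edges.

3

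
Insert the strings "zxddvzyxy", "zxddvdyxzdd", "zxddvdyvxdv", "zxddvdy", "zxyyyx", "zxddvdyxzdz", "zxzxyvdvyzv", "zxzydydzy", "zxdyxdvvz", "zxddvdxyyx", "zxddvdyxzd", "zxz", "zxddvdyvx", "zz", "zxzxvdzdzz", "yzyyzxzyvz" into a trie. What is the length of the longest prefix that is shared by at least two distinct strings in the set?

10

Equivalently: take the maximum, over all pairs, of their longest common prefix length.
e.g. "zxddvdyxzd" and "zxddvdyxzdd" share the prefix "zxddvdyxzd" of length 10; no pair shares a longer one.
Longest shared-prefix length: 10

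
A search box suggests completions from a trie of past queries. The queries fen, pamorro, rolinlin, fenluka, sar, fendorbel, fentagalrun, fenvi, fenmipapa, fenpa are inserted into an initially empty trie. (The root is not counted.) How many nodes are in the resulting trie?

For each word, the new-node count is its length minus the longest prefix already in the trie:
  "fen" → 3 new (f, e, n)
  "pamorro" → 7 new (p, a, m, o, r, r, o)
  "rolinlin" → 8 new (r, o, l, i, n, l, i, n)
  "fenluka" → prefix "fen" already present; 4 new (l, u, k, a)
  "sar" → 3 new (s, a, r)
  "fendorbel" → prefix "fen" already present; 6 new (d, o, r, b, e, l)
  "fentagalrun" → prefix "fen" already present; 8 new (t, a, g, a, l, r, u, n)
  "fenvi" → prefix "fen" already present; 2 new (v, i)
  "fenmipapa" → prefix "fen" already present; 6 new (m, i, p, a, p, a)
  "fenpa" → prefix "fen" already present; 2 new (p, a)
Total nodes = 3 + 7 + 8 + 4 + 3 + 6 + 8 + 2 + 6 + 2 = 49

49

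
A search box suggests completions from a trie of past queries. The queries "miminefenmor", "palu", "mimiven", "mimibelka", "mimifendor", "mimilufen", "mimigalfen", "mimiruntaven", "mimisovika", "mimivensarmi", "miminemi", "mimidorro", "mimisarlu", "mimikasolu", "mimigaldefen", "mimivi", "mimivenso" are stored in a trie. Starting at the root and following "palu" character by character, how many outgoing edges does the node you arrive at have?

0

The children of the "palu" node are the distinct next characters among strings starting with "palu".
No stored string extends past "palu".
That node has 0 child edges.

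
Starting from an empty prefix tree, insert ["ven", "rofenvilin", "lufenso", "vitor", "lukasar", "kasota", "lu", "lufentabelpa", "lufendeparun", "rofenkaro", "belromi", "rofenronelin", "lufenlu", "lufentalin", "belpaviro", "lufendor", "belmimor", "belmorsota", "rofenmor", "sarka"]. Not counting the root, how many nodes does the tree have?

99

Insert word by word; a character creates a node only if that edge doesn't already exist:
  "ven" → 3 new (v, e, n)
  "rofenvilin" → 10 new (r, o, f, e, n, v, i, l, i, n)
  "lufenso" → 7 new (l, u, f, e, n, s, o)
  "vitor" → prefix "v" already present; 4 new (i, t, o, r)
  "lukasar" → prefix "lu" already present; 5 new (k, a, s, a, r)
  "kasota" → 6 new (k, a, s, o, t, a)
  "lu" → prefix "lu" already present; 0 new (none)
  "lufentabelpa" → prefix "lufen" already present; 7 new (t, a, b, e, l, p, a)
  "lufendeparun" → prefix "lufen" already present; 7 new (d, e, p, a, r, u, n)
  "rofenkaro" → prefix "rofen" already present; 4 new (k, a, r, o)
  "belromi" → 7 new (b, e, l, r, o, m, i)
  "rofenronelin" → prefix "rofen" already present; 7 new (r, o, n, e, l, i, n)
  "lufenlu" → prefix "lufen" already present; 2 new (l, u)
  "lufentalin" → prefix "lufenta" already present; 3 new (l, i, n)
  "belpaviro" → prefix "bel" already present; 6 new (p, a, v, i, r, o)
  "lufendor" → prefix "lufend" already present; 2 new (o, r)
  "belmimor" → prefix "bel" already present; 5 new (m, i, m, o, r)
  "belmorsota" → prefix "belm" already present; 6 new (o, r, s, o, t, a)
  "rofenmor" → prefix "rofen" already present; 3 new (m, o, r)
  "sarka" → 5 new (s, a, r, k, a)
Total nodes = 3 + 10 + 7 + 4 + 5 + 6 + 0 + 7 + 7 + 4 + 7 + 7 + 2 + 3 + 6 + 2 + 5 + 6 + 3 + 5 = 99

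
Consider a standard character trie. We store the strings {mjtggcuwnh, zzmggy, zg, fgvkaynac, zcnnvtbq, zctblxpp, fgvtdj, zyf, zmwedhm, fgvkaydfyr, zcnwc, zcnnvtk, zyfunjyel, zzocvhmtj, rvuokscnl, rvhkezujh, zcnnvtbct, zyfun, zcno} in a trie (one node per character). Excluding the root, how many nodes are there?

89

Trace insertions, counting only characters that open a new branch:
  "mjtggcuwnh" → 10 new (m, j, t, g, g, c, u, w, n, h)
  "zzmggy" → 6 new (z, z, m, g, g, y)
  "zg" → prefix "z" already present; 1 new (g)
  "fgvkaynac" → 9 new (f, g, v, k, a, y, n, a, c)
  "zcnnvtbq" → prefix "z" already present; 7 new (c, n, n, v, t, b, q)
  "zctblxpp" → prefix "zc" already present; 6 new (t, b, l, x, p, p)
  "fgvtdj" → prefix "fgv" already present; 3 new (t, d, j)
  "zyf" → prefix "z" already present; 2 new (y, f)
  "zmwedhm" → prefix "z" already present; 6 new (m, w, e, d, h, m)
  "fgvkaydfyr" → prefix "fgvkay" already present; 4 new (d, f, y, r)
  "zcnwc" → prefix "zcn" already present; 2 new (w, c)
  "zcnnvtk" → prefix "zcnnvt" already present; 1 new (k)
  "zyfunjyel" → prefix "zyf" already present; 6 new (u, n, j, y, e, l)
  "zzocvhmtj" → prefix "zz" already present; 7 new (o, c, v, h, m, t, j)
  "rvuokscnl" → 9 new (r, v, u, o, k, s, c, n, l)
  "rvhkezujh" → prefix "rv" already present; 7 new (h, k, e, z, u, j, h)
  "zcnnvtbct" → prefix "zcnnvtb" already present; 2 new (c, t)
  "zyfun" → prefix "zyfun" already present; 0 new (none)
  "zcno" → prefix "zcn" already present; 1 new (o)
Total nodes = 10 + 6 + 1 + 9 + 7 + 6 + 3 + 2 + 6 + 4 + 2 + 1 + 6 + 7 + 9 + 7 + 2 + 0 + 1 = 89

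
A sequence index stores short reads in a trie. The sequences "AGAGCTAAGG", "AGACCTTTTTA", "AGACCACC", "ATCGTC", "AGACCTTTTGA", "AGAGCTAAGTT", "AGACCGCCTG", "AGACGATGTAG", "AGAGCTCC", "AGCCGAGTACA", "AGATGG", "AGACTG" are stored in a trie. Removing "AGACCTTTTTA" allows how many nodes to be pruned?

After clearing the end-marker at "AGACCTTTTTA", prune upward until reaching a node still needed by another word.
The suffix "TA" (2 nodes) is used only by "AGACCTTTTTA"; the node for "AGACCTTTT" still has the child "G", so pruning stops there.
Nodes removed: 2

2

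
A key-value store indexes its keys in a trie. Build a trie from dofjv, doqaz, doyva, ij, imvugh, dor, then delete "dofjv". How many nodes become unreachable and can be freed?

3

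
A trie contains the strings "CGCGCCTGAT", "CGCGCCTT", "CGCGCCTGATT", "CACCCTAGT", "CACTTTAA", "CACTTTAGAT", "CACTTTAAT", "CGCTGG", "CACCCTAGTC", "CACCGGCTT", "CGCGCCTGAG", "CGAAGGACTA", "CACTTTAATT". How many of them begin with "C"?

13

Filter for entries beginning with "C":
Words under "C": CACCCTAGT, CACCCTAGTC, CACCGGCTT, CACTTTAA, CACTTTAAT, CACTTTAATT, CACTTTAGAT, CGAAGGACTA, CGCGCCTGAG, CGCGCCTGAT, CGCGCCTGATT, CGCGCCTT, CGCTGG
Count: 13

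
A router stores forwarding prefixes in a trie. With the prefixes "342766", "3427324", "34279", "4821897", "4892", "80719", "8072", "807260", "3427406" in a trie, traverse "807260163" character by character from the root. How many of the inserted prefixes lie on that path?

Traverse "807260163" character by character; count nodes along the way that are marked as word ends.
Prefixes of the query that are stored words: "8072", "807260"
Count: 2

2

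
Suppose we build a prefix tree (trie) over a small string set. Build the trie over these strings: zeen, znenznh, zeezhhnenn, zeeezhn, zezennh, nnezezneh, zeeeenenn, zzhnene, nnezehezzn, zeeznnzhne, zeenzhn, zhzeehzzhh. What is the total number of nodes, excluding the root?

For each word, the new-node count is its length minus the longest prefix already in the trie:
  "zeen" → 4 new (z, e, e, n)
  "znenznh" → prefix "z" already present; 6 new (n, e, n, z, n, h)
  "zeezhhnenn" → prefix "zee" already present; 7 new (z, h, h, n, e, n, n)
  "zeeezhn" → prefix "zee" already present; 4 new (e, z, h, n)
  "zezennh" → prefix "ze" already present; 5 new (z, e, n, n, h)
  "nnezezneh" → 9 new (n, n, e, z, e, z, n, e, h)
  "zeeeenenn" → prefix "zeee" already present; 5 new (e, n, e, n, n)
  "zzhnene" → prefix "z" already present; 6 new (z, h, n, e, n, e)
  "nnezehezzn" → prefix "nneze" already present; 5 new (h, e, z, z, n)
  "zeeznnzhne" → prefix "zeez" already present; 6 new (n, n, z, h, n, e)
  "zeenzhn" → prefix "zeen" already present; 3 new (z, h, n)
  "zhzeehzzhh" → prefix "z" already present; 9 new (h, z, e, e, h, z, z, h, h)
Total nodes = 4 + 6 + 7 + 4 + 5 + 9 + 5 + 6 + 5 + 6 + 3 + 9 = 69

69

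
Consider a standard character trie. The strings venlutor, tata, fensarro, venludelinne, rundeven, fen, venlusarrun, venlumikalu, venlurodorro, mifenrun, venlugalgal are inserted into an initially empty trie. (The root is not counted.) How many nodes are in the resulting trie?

Trace insertions, counting only characters that open a new branch:
  "venlutor" → 8 new (v, e, n, l, u, t, o, r)
  "tata" → 4 new (t, a, t, a)
  "fensarro" → 8 new (f, e, n, s, a, r, r, o)
  "venludelinne" → prefix "venlu" already present; 7 new (d, e, l, i, n, n, e)
  "rundeven" → 8 new (r, u, n, d, e, v, e, n)
  "fen" → prefix "fen" already present; 0 new (none)
  "venlusarrun" → prefix "venlu" already present; 6 new (s, a, r, r, u, n)
  "venlumikalu" → prefix "venlu" already present; 6 new (m, i, k, a, l, u)
  "venlurodorro" → prefix "venlu" already present; 7 new (r, o, d, o, r, r, o)
  "mifenrun" → 8 new (m, i, f, e, n, r, u, n)
  "venlugalgal" → prefix "venlu" already present; 6 new (g, a, l, g, a, l)
Total nodes = 8 + 4 + 8 + 7 + 8 + 0 + 6 + 6 + 7 + 8 + 6 = 68

68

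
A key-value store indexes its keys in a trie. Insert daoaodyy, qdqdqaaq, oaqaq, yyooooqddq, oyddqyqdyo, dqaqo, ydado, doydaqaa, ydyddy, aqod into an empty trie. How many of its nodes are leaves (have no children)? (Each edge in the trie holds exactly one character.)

A leaf is a node with no children — equivalently, the end of a word that is not a proper prefix of any other stored word.
Those words: "aqod", "daoaodyy", "doydaqaa", "dqaqo", "oaqaq", "oyddqyqdyo", "qdqdqaaq", "ydado", "ydyddy", "yyooooqddq"
Leaf count: 10

10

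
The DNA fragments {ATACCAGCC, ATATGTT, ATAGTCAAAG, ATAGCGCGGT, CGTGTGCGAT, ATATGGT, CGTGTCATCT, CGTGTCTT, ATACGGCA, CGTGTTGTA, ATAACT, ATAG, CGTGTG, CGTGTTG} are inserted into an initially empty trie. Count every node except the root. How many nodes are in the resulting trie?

56

For each word, the new-node count is its length minus the longest prefix already in the trie:
  "ATACCAGCC" → 9 new (A, T, A, C, C, A, G, C, C)
  "ATATGTT" → prefix "ATA" already present; 4 new (T, G, T, T)
  "ATAGTCAAAG" → prefix "ATA" already present; 7 new (G, T, C, A, A, A, G)
  "ATAGCGCGGT" → prefix "ATAG" already present; 6 new (C, G, C, G, G, T)
  "CGTGTGCGAT" → 10 new (C, G, T, G, T, G, C, G, A, T)
  "ATATGGT" → prefix "ATATG" already present; 2 new (G, T)
  "CGTGTCATCT" → prefix "CGTGT" already present; 5 new (C, A, T, C, T)
  "CGTGTCTT" → prefix "CGTGTC" already present; 2 new (T, T)
  "ATACGGCA" → prefix "ATAC" already present; 4 new (G, G, C, A)
  "CGTGTTGTA" → prefix "CGTGT" already present; 4 new (T, G, T, A)
  "ATAACT" → prefix "ATA" already present; 3 new (A, C, T)
  "ATAG" → prefix "ATAG" already present; 0 new (none)
  "CGTGTG" → prefix "CGTGTG" already present; 0 new (none)
  "CGTGTTG" → prefix "CGTGTTG" already present; 0 new (none)
Total nodes = 9 + 4 + 7 + 6 + 10 + 2 + 5 + 2 + 4 + 4 + 3 + 0 + 0 + 0 = 56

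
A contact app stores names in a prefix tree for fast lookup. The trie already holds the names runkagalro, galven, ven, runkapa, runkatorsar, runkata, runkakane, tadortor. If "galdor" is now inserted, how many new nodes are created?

The longest prefix of "galdor" already in the trie is "gal" (length 3).
Each of the 3 remaining characters creates one node.

3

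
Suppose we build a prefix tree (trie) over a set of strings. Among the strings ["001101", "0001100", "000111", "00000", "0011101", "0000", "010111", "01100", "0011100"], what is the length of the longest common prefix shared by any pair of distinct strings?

6

Equivalently: take the maximum, over all pairs, of their longest common prefix length.
"0011100" and "0011101" agree on "001110" (6 characters) before diverging; nothing deeper is shared.
Longest shared-prefix length: 6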